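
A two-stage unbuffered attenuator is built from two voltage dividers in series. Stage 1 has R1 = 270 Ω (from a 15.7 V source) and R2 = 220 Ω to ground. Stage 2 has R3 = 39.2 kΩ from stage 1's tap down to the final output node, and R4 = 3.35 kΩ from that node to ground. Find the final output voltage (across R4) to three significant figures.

V_out ≈ 0.553 V

Stage 2 presents R3+R4 = 42550 Ω as a load on stage 1's tap.
Stage 1's lower leg becomes R2‖(R3+R4) = 218.9 Ω, so V_mid = 15.7 × 218.9/488.9 = 7.029 V.
Stage 2 is itself unloaded: V_out = V_mid × R4/(R3+R4) = 7.029 × 3350/42550 = 0.553 V.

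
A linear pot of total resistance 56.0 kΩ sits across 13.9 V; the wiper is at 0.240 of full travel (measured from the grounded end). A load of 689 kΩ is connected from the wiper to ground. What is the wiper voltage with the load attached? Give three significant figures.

The wiper splits the pot into (1−α)R = 42.56 kΩ above and αR = 13.44 kΩ below.
Lower section ‖ load = 13.18 kΩ.
V_wiper = 13.9 × 13.18/(42.56 + 13.18) = 3.29 V.

V ≈ 3.29 V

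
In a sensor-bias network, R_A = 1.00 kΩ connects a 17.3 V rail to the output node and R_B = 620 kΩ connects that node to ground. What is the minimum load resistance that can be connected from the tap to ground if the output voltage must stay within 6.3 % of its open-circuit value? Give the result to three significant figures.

R_L(min) ≈ 14.8 kΩ

Output resistance R_th = R_A‖R_B = (1000 × 620000)/621000 = 998.4 Ω.
The fractional drop is R_th/(R_th + R_L); requiring this ≤ 0.0630 gives R_L ≥ R_th(1/0.0630 − 1) = 998.4 × 14.87 = 14.8 kΩ.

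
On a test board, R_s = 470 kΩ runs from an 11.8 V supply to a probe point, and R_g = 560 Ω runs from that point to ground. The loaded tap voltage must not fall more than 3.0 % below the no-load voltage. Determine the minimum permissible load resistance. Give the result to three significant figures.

R_L(min) ≈ 18.1 kΩ

Output resistance R_th = R_s‖R_g = (470000 × 560)/470600 = 559.3 Ω.
The fractional drop is R_th/(R_th + R_L); requiring this ≤ 0.0300 gives R_L ≥ R_th(1/0.0300 − 1) = 559.3 × 32.33 = 18.1 kΩ.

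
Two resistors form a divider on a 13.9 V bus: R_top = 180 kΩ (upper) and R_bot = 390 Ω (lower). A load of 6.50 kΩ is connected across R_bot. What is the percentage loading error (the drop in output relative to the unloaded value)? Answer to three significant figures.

The divider's output (Thévenin) resistance is R_top‖R_bot = 389.2 Ω.
Fractional drop under load = R_th/(R_th + R_L) = 389.2 / (389.2 + 6500) = 0.05649.
So the output falls by 5.65 %.

5.65 %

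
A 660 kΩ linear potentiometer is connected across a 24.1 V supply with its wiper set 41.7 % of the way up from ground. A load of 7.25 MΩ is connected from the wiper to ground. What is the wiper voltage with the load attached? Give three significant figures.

The wiper splits the pot into (1−α)R = 384.8 kΩ above and αR = 275.2 kΩ below.
Lower section ‖ load = 265.2 kΩ.
V_wiper = 24.1 × 265.2/(384.8 + 265.2) = 9.83 V.

V ≈ 9.83 V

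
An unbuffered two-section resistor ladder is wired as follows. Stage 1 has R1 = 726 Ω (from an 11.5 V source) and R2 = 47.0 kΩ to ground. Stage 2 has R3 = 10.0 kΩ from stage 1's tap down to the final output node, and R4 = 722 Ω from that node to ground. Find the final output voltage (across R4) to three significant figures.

V_out ≈ 0.715 V

Stage 2 presents R3+R4 = 10720 Ω as a load on stage 1's tap.
Stage 1's lower leg becomes R2‖(R3+R4) = 8730 Ω, so V_mid = 11.5 × 8730/9456 = 10.62 V.
Stage 2 is itself unloaded: V_out = V_mid × R4/(R3+R4) = 10.62 × 722/10720 = 0.715 V.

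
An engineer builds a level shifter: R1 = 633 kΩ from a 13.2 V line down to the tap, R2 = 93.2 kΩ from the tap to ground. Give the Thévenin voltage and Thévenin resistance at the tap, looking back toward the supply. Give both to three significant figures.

V_th is the open-circuit tap voltage: 13.2 × 93.2/(633 + 93.2) = 1.69 V.
With the supply zeroed, R1 and R2 appear in parallel from the tap: R_th = R1‖R2 = (633 × 93.2)/726.2 = 81.2 kΩ.

V_th = 1.69 V, R_th = 81.2 kΩ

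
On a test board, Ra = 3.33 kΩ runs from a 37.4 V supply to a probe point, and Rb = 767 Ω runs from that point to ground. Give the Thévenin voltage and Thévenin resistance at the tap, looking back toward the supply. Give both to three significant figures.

V_th is the open-circuit tap voltage: 37.4 × 767/(3330 + 767) = 7.00 V.
With the supply zeroed, Ra and Rb appear in parallel from the tap: R_th = Ra‖Rb = (3330 × 767)/4097 = 623 Ω.

V_th = 7.00 V, R_th = 623 Ω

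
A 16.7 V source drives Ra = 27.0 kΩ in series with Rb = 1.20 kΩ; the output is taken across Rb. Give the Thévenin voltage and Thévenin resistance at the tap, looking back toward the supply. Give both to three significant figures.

V_th = 0.711 V, R_th = 1.15 kΩ

V_th is the open-circuit tap voltage: 16.7 × 1.20/(27.0 + 1.20) = 0.711 V.
With the supply zeroed, Ra and Rb appear in parallel from the tap: R_th = Ra‖Rb = (27.0 × 1.20)/28.20 = 1.15 kΩ.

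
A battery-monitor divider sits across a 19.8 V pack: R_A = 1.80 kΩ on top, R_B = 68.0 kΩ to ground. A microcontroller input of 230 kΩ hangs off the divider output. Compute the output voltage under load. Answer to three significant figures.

V_out ≈ 19.1 V

The load sits in parallel with R_B: R_B‖R_L = (68.0 × 230) / (68.0 + 230) = 52.48 kΩ.
V_out = 19.8 × 52.48 / (1.80 + 52.48) = 19.8 × 52.48/54.28 = 19.1 V.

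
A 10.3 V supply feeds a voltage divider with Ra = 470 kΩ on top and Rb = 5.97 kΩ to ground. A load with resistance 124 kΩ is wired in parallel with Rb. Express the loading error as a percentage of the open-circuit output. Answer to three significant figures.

4.54 %

The divider's output (Thévenin) resistance is Ra‖Rb = 5.895 kΩ.
Fractional drop under load = R_th/(R_th + R_L) = 5.895 / (5.895 + 124) = 0.04538.
So the output falls by 4.54 %.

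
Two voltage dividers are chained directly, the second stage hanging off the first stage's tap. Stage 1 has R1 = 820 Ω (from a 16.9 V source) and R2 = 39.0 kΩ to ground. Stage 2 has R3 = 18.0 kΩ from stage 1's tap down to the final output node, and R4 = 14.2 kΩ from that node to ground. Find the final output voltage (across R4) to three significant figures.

Stage 2 presents R3+R4 = 32200 Ω as a load on stage 1's tap.
Stage 1's lower leg becomes R2‖(R3+R4) = 17640 Ω, so V_mid = 16.9 × 17640/18460 = 16.15 V.
Stage 2 is itself unloaded: V_out = V_mid × R4/(R3+R4) = 16.15 × 14200/32200 = 7.12 V.

V_out ≈ 7.12 V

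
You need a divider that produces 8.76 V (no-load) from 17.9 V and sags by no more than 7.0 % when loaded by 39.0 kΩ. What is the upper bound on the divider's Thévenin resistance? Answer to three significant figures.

Loading drop = R_th/(R_th + R_L) ≤ 0.0700, so R_th ≤ R_L · ε/(1−ε) = 39.0 kΩ × 0.0700/0.9300 = 2.94 kΩ.
(Any R1, R2 with R2/(R1+R2) = 0.489 and R1‖R2 ≤ 2.94 kΩ will meet the spec.)

R_th ≤ 2.94 kΩ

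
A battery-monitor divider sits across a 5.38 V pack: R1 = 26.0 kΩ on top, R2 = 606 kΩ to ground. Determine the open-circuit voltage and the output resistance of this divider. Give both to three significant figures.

V_th is the open-circuit tap voltage: 5.38 × 606/(26.0 + 606) = 5.16 V.
With the supply zeroed, R1 and R2 appear in parallel from the tap: R_th = R1‖R2 = (26.0 × 606)/632.0 = 24.9 kΩ.

V_th = 5.16 V, R_th = 24.9 kΩ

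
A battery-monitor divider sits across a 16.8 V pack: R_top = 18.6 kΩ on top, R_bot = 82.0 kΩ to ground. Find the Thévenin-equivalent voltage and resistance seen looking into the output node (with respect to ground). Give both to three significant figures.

V_th is the open-circuit tap voltage: 16.8 × 82.0/(18.6 + 82.0) = 13.7 V.
With the supply zeroed, R_top and R_bot appear in parallel from the tap: R_th = R_top‖R_bot = (18.6 × 82.0)/100.6 = 15.2 kΩ.

V_th = 13.7 V, R_th = 15.2 kΩ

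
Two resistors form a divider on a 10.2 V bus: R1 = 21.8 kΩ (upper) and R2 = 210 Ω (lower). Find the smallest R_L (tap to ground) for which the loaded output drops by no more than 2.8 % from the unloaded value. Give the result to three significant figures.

R_L(min) ≈ 7.22 kΩ

Output resistance R_th = R1‖R2 = (21800 × 210)/22010 = 208.0 Ω.
The fractional drop is R_th/(R_th + R_L); requiring this ≤ 0.0280 gives R_L ≥ R_th(1/0.0280 − 1) = 208.0 × 34.71 = 7.22 kΩ.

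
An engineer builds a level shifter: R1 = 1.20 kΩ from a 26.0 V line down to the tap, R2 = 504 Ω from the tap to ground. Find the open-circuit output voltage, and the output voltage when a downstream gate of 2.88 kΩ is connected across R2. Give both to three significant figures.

Open-circuit: V = 26.0 × 504/(1200 + 504) = 7.69 V.
With the load, R2 becomes R2‖R_L = 428.9 Ω, so V = 26.0 × 428.9/1629 = 6.85 V.

Unloaded: 7.69 V; loaded: 6.85 V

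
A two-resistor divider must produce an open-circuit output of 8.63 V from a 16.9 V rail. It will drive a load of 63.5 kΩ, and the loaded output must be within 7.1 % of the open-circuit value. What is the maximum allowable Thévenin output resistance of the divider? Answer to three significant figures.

R_th ≤ 4.85 kΩ

Loading drop = R_th/(R_th + R_L) ≤ 0.0710, so R_th ≤ R_L · ε/(1−ε) = 63.5 kΩ × 0.0710/0.9290 = 4.85 kΩ.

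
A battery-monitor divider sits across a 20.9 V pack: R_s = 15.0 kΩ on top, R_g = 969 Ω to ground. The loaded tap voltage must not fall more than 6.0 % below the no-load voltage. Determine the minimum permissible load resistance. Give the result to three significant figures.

Output resistance R_th = R_s‖R_g = (15000 × 969)/15970 = 910.2 Ω.
The fractional drop is R_th/(R_th + R_L); requiring this ≤ 0.0600 gives R_L ≥ R_th(1/0.0600 − 1) = 910.2 × 15.67 = 14.3 kΩ.

R_L(min) ≈ 14.3 kΩ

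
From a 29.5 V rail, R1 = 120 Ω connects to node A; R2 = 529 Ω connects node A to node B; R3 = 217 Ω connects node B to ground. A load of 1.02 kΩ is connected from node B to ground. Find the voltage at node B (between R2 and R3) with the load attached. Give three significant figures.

At node B, R3 is in parallel with the load: R3‖R_L = 178.9 Ω.
Below node A the resistance is R2 + (R3‖R_L) = 707.9 Ω, so V_A = 29.5 × 707.9/827.9 = 25.22 V.
Then V_B = V_A × (R3‖R_L)/(R2 + R3‖R_L) = 25.22 × 178.9/707.9 = 6.38 V.

V ≈ 6.38 V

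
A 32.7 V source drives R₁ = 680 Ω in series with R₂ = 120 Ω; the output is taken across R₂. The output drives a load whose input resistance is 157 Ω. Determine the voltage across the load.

The load sits in parallel with R₂: R₂‖R_L = (120 × 157) / (120 + 157) = 68.01 Ω.
V_out = 32.7 × 68.01 / (680 + 68.01) = 32.7 × 68.01/748.0 = 2.97 V.

V_out ≈ 2.97 V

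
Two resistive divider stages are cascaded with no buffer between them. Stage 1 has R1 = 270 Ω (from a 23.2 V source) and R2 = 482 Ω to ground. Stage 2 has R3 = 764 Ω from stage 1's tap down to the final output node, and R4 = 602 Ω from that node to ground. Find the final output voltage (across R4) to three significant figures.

Stage 2 presents R3+R4 = 1366 Ω as a load on stage 1's tap.
Stage 1's lower leg becomes R2‖(R3+R4) = 356.3 Ω, so V_mid = 23.2 × 356.3/626.3 = 13.20 V.
Stage 2 is itself unloaded: V_out = V_mid × R4/(R3+R4) = 13.20 × 602/1366 = 5.82 V.

V_out ≈ 5.82 V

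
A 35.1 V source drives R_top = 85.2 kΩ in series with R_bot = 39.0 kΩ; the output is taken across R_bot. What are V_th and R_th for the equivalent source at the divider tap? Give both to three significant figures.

V_th = 11.0 V, R_th = 26.8 kΩ

V_th is the open-circuit tap voltage: 35.1 × 39.0/(85.2 + 39.0) = 11.0 V.
With the supply zeroed, R_top and R_bot appear in parallel from the tap: R_th = R_top‖R_bot = (85.2 × 39.0)/124.2 = 26.8 kΩ.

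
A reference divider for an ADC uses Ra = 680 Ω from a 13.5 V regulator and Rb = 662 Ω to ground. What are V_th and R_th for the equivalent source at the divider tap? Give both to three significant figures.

V_th is the open-circuit tap voltage: 13.5 × 662/(680 + 662) = 6.66 V.
With the supply zeroed, Ra and Rb appear in parallel from the tap: R_th = Ra‖Rb = (680 × 662)/1342 = 335 Ω.

V_th = 6.66 V, R_th = 335 Ω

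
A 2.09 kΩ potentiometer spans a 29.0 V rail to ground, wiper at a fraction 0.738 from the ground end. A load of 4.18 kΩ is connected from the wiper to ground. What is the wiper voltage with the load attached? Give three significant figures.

V ≈ 19.5 V

The wiper splits the pot into (1−α)R = 547.6 Ω above and αR = 1542 Ω below.
Lower section ‖ load = 1127 Ω.
V_wiper = 29.0 × 1127/(547.6 + 1127) = 19.5 V.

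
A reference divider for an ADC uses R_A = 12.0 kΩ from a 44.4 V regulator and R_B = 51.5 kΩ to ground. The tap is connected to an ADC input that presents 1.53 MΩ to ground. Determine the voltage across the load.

V_out ≈ 35.8 V

The load sits in parallel with R_B: R_B‖R_L = (51.5 × 1530) / (51.5 + 1530) = 49.82 kΩ.
V_out = 44.4 × 49.82 / (12.0 + 49.82) = 44.4 × 49.82/61.82 = 35.8 V.
(Unloaded it would have been 36.0 V.)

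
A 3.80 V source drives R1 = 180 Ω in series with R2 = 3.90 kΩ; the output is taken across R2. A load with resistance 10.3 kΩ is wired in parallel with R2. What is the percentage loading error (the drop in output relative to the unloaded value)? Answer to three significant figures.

1.64 %

The divider's output (Thévenin) resistance is R1‖R2 = 172.1 Ω.
Fractional drop under load = R_th/(R_th + R_L) = 172.1 / (172.1 + 10300) = 0.01643.
So the output falls by 1.64 %.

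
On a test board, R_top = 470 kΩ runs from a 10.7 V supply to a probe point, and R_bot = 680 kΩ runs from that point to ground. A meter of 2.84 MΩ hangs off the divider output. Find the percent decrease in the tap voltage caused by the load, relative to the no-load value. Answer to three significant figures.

The divider's output (Thévenin) resistance is R_top‖R_bot = 277.9 kΩ.
Fractional drop under load = R_th/(R_th + R_L) = 277.9 / (277.9 + 2840) = 0.08913.
So the output falls by 8.91 %.

8.91 %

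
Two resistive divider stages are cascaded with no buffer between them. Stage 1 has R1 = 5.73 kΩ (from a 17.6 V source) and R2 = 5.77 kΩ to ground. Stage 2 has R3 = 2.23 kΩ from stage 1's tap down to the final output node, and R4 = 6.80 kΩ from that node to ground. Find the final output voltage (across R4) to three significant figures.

Stage 2 presents R3+R4 = 9.030 kΩ as a load on stage 1's tap.
Stage 1's lower leg becomes R2‖(R3+R4) = 3.520 kΩ, so V_mid = 17.6 × 3.520/9.250 = 6.698 V.
Stage 2 is itself unloaded: V_out = V_mid × R4/(R3+R4) = 6.698 × 6.80/9.030 = 5.04 V.

V_out ≈ 5.04 V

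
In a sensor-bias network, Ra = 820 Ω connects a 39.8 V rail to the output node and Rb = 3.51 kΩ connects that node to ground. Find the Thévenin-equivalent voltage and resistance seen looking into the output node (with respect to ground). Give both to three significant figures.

V_th = 32.3 V, R_th = 665 Ω

V_th is the open-circuit tap voltage: 39.8 × 3510/(820 + 3510) = 32.3 V.
With the supply zeroed, Ra and Rb appear in parallel from the tap: R_th = Ra‖Rb = (820 × 3510)/4330 = 665 Ω.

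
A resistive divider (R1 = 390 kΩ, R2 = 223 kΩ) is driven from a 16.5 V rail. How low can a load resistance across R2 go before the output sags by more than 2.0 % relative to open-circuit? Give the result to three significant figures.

Output resistance R_th = R1‖R2 = (390 × 223)/613.0 = 141.9 kΩ.
The fractional drop is R_th/(R_th + R_L); requiring this ≤ 0.0200 gives R_L ≥ R_th(1/0.0200 − 1) = 141.9 × 49.00 = 6.95 MΩ.

R_L(min) ≈ 6.95 MΩ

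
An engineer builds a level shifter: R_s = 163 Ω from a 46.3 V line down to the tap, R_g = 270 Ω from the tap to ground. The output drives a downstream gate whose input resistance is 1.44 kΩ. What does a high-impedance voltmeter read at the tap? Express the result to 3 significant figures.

The load sits in parallel with R_g: R_g‖R_L = (270 × 1440) / (270 + 1440) = 227.4 Ω.
V_out = 46.3 × 227.4 / (163 + 227.4) = 46.3 × 227.4/390.4 = 27.0 V.

V_out ≈ 27.0 V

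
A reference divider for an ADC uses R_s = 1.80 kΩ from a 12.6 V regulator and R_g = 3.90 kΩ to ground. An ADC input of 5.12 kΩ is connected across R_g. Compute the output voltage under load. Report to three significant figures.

V_out ≈ 6.95 V

The load sits in parallel with R_g: R_g‖R_L = (3.90 × 5.12) / (3.90 + 5.12) = 2.214 kΩ.
V_out = 12.6 × 2.214 / (1.80 + 2.214) = 12.6 × 2.214/4.014 = 6.95 V.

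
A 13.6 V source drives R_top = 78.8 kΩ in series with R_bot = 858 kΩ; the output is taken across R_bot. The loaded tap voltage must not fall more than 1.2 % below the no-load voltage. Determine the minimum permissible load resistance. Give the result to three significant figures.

Output resistance R_th = R_top‖R_bot = (78.8 × 858)/936.8 = 72.17 kΩ.
The fractional drop is R_th/(R_th + R_L); requiring this ≤ 0.0120 gives R_L ≥ R_th(1/0.0120 − 1) = 72.17 × 82.33 = 5.94 MΩ.

R_L(min) ≈ 5.94 MΩ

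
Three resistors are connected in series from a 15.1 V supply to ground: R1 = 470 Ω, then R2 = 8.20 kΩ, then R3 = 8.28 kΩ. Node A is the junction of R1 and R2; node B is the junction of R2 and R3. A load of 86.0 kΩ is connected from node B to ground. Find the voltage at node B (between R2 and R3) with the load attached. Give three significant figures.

At node B, R3 is in parallel with the load: R3‖R_L = 7553 Ω.
Below node A the resistance is R2 + (R3‖R_L) = 15750 Ω, so V_A = 15.1 × 15750/16220 = 14.66 V.
Then V_B = V_A × (R3‖R_L)/(R2 + R3‖R_L) = 14.66 × 7553/15750 = 7.03 V.

V ≈ 7.03 V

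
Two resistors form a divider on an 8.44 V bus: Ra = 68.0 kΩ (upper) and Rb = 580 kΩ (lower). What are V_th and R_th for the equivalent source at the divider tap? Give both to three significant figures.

V_th = 7.55 V, R_th = 60.9 kΩ

V_th is the open-circuit tap voltage: 8.44 × 580/(68.0 + 580) = 7.55 V.
With the supply zeroed, Ra and Rb appear in parallel from the tap: R_th = Ra‖Rb = (68.0 × 580)/648.0 = 60.9 kΩ.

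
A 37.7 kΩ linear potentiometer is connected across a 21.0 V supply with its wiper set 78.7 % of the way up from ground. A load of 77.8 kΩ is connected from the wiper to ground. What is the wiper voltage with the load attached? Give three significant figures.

The wiper splits the pot into (1−α)R = 8.030 kΩ above and αR = 29.67 kΩ below.
Lower section ‖ load = 21.48 kΩ.
V_wiper = 21.0 × 21.48/(8.030 + 21.48) = 15.3 V.

V ≈ 15.3 V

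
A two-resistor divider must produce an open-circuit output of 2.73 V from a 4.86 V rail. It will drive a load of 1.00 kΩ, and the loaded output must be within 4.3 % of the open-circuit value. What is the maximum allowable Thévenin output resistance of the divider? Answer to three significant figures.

R_th ≤ 44.9 Ω

Loading drop = R_th/(R_th + R_L) ≤ 0.0430, so R_th ≤ R_L · ε/(1−ε) = 1.00 kΩ × 0.0430/0.9570 = 44.9 Ω.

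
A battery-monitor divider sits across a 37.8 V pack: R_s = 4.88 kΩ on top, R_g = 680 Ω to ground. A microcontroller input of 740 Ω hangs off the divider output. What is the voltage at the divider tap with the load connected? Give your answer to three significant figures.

V_out ≈ 2.56 V

The load sits in parallel with R_g: R_g‖R_L = (680 × 740) / (680 + 740) = 354.4 Ω.
V_out = 37.8 × 354.4 / (4880 + 354.4) = 37.8 × 354.4/5234 = 2.56 V.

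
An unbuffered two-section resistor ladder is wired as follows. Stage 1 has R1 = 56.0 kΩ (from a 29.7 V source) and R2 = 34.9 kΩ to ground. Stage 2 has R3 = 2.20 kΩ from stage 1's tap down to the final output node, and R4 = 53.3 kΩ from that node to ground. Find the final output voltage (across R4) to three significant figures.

V_out ≈ 7.89 V

Stage 2 presents R3+R4 = 55.50 kΩ as a load on stage 1's tap.
Stage 1's lower leg becomes R2‖(R3+R4) = 21.43 kΩ, so V_mid = 29.7 × 21.43/77.43 = 8.219 V.
Stage 2 is itself unloaded: V_out = V_mid × R4/(R3+R4) = 8.219 × 53.3/55.50 = 7.89 V.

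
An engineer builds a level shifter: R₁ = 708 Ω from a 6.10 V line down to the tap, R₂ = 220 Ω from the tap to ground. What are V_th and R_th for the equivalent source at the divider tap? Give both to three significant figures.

V_th = 1.45 V, R_th = 168 Ω

V_th is the open-circuit tap voltage: 6.10 × 220/(708 + 220) = 1.45 V.
With the supply zeroed, R₁ and R₂ appear in parallel from the tap: R_th = R₁‖R₂ = (708 × 220)/928.0 = 168 Ω.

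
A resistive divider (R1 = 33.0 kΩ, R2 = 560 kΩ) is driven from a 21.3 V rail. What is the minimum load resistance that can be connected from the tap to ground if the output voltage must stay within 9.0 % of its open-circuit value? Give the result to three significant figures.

R_L(min) ≈ 315 kΩ

Output resistance R_th = R1‖R2 = (33.0 × 560)/593.0 = 31.16 kΩ.
The fractional drop is R_th/(R_th + R_L); requiring this ≤ 0.0900 gives R_L ≥ R_th(1/0.0900 − 1) = 31.16 × 10.11 = 315 kΩ.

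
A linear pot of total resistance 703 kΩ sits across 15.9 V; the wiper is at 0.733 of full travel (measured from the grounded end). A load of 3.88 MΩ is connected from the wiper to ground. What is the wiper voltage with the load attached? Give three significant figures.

The wiper splits the pot into (1−α)R = 187.7 kΩ above and αR = 515.3 kΩ below.
Lower section ‖ load = 454.9 kΩ.
V_wiper = 15.9 × 454.9/(187.7 + 454.9) = 11.3 V.

V ≈ 11.3 V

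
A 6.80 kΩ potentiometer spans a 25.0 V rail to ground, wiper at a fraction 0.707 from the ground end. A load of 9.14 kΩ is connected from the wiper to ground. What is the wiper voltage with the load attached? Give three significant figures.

The wiper splits the pot into (1−α)R = 1.992 kΩ above and αR = 4.808 kΩ below.
Lower section ‖ load = 3.150 kΩ.
V_wiper = 25.0 × 3.150/(1.992 + 3.150) = 15.3 V.

V ≈ 15.3 V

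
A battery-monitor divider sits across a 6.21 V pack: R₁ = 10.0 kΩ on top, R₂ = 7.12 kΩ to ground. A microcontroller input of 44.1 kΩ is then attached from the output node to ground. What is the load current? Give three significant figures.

I_L ≈ 0.0535 mA

R₂‖R_L = 6.130 kΩ; V_out = 6.21 × 6.130/16.13 = 2.360 V.
I_L = V_out / R_L = 2.360 / 44.1 kΩ = 0.0535 mA.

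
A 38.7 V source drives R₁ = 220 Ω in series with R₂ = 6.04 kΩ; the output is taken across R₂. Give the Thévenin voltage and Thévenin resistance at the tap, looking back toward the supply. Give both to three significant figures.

V_th is the open-circuit tap voltage: 38.7 × 6040/(220 + 6040) = 37.3 V.
With the supply zeroed, R₁ and R₂ appear in parallel from the tap: R_th = R₁‖R₂ = (220 × 6040)/6260 = 212 Ω.

V_th = 37.3 V, R_th = 212 Ω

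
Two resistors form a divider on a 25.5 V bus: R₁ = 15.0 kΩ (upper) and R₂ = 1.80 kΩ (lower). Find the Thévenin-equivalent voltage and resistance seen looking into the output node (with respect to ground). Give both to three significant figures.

V_th is the open-circuit tap voltage: 25.5 × 1.80/(15.0 + 1.80) = 2.73 V.
With the supply zeroed, R₁ and R₂ appear in parallel from the tap: R_th = R₁‖R₂ = (15.0 × 1.80)/16.80 = 1.61 kΩ.

V_th = 2.73 V, R_th = 1.61 kΩ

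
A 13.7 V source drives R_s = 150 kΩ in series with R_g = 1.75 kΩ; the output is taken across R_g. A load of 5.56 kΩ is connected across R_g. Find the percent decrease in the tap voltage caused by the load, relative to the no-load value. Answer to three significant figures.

23.7 %

Unloaded V = 13.7 × 1.75/151.8 = 0.1580 V.
Loaded: R_g‖R_L = 1.331 kΩ, giving V = 13.7 × 1.331/151.3 = 0.1205 V.
Drop = (0.1580 − 0.1205) / 0.1580 = 23.7 %.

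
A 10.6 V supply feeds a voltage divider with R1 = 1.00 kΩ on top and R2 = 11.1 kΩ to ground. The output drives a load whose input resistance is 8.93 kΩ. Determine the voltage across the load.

V_out ≈ 8.82 V

The load sits in parallel with R2: R2‖R_L = (11.1 × 8.93) / (11.1 + 8.93) = 4.949 kΩ.
V_out = 10.6 × 4.949 / (1.00 + 4.949) = 10.6 × 4.949/5.949 = 8.82 V.
(Unloaded it would have been 9.72 V.)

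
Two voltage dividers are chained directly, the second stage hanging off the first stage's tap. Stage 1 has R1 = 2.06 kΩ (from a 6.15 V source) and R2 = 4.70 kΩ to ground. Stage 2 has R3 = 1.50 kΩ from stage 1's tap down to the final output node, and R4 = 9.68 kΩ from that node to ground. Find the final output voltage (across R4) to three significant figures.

V_out ≈ 3.28 V

Stage 2 presents R3+R4 = 11.18 kΩ as a load on stage 1's tap.
Stage 1's lower leg becomes R2‖(R3+R4) = 3.309 kΩ, so V_mid = 6.15 × 3.309/5.369 = 3.790 V.
Stage 2 is itself unloaded: V_out = V_mid × R4/(R3+R4) = 3.790 × 9.68/11.18 = 3.28 V.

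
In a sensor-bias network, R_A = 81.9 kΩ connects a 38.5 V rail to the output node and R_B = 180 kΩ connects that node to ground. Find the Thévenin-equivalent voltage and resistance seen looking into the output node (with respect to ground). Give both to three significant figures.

V_th = 26.5 V, R_th = 56.3 kΩ

V_th is the open-circuit tap voltage: 38.5 × 180/(81.9 + 180) = 26.5 V.
With the supply zeroed, R_A and R_B appear in parallel from the tap: R_th = R_A‖R_B = (81.9 × 180)/261.9 = 56.3 kΩ.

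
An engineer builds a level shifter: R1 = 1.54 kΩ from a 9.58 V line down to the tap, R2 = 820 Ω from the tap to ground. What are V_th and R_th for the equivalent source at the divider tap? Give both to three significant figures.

V_th is the open-circuit tap voltage: 9.58 × 820/(1540 + 820) = 3.33 V.
With the supply zeroed, R1 and R2 appear in parallel from the tap: R_th = R1‖R2 = (1540 × 820)/2360 = 535 Ω.

V_th = 3.33 V, R_th = 535 Ω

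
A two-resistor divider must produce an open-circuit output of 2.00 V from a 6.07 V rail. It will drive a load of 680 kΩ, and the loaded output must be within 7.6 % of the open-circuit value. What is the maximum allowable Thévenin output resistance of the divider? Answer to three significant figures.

R_th ≤ 55.9 kΩ

Loading drop = R_th/(R_th + R_L) ≤ 0.0760, so R_th ≤ R_L · ε/(1−ε) = 680 kΩ × 0.0760/0.9240 = 55.9 kΩ.
(Any R1, R2 with R2/(R1+R2) = 0.329 and R1‖R2 ≤ 55.9 kΩ will meet the spec.)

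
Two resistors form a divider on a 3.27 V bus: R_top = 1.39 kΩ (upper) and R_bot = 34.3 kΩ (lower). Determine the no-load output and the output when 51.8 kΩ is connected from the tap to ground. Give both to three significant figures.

Unloaded: 3.14 V; loaded: 3.06 V

Open-circuit: V = 3.27 × 34.3/(1.39 + 34.3) = 3.14 V.
With the load, R_bot becomes R_bot‖R_L = 20.64 kΩ, so V = 3.27 × 20.64/22.03 = 3.06 V.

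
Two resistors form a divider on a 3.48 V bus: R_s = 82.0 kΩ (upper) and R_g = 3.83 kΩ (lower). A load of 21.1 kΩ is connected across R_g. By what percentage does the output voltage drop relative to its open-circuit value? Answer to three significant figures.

The divider's output (Thévenin) resistance is R_s‖R_g = 3.659 kΩ.
Fractional drop under load = R_th/(R_th + R_L) = 3.659 / (3.659 + 21.1) = 0.1478.
So the output falls by 14.8 %.

14.8 %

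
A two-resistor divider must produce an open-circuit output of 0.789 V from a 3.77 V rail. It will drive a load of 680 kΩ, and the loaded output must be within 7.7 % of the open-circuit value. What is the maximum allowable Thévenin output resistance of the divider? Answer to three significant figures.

Loading drop = R_th/(R_th + R_L) ≤ 0.0770, so R_th ≤ R_L · ε/(1−ε) = 680 kΩ × 0.0770/0.9230 = 56.7 kΩ.

R_th ≤ 56.7 kΩ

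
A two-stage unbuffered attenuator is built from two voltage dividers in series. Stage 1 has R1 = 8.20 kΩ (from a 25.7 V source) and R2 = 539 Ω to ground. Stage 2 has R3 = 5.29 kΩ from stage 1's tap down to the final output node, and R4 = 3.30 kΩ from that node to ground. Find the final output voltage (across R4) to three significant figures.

Stage 2 presents R3+R4 = 8590 Ω as a load on stage 1's tap.
Stage 1's lower leg becomes R2‖(R3+R4) = 507.2 Ω, so V_mid = 25.7 × 507.2/8707 = 1.497 V.
Stage 2 is itself unloaded: V_out = V_mid × R4/(R3+R4) = 1.497 × 3300/8590 = 0.575 V.

V_out ≈ 0.575 V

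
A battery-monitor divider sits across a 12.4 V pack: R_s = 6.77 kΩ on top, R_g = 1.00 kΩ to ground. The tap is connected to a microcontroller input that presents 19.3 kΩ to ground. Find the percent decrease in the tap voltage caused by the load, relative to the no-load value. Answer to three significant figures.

The divider's output (Thévenin) resistance is R_s‖R_g = 0.8713 kΩ.
Fractional drop under load = R_th/(R_th + R_L) = 0.8713 / (0.8713 + 19.3) = 0.04320.
So the output falls by 4.32 %.

4.32 %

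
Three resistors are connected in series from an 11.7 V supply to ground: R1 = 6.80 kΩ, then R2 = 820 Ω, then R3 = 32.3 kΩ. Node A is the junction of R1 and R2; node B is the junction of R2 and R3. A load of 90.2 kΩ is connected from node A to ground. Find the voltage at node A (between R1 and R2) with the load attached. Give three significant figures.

Below node A the series string R2+R3 = 33120 Ω sits in parallel with the 90200 Ω load: 24220 Ω.
V_A = 11.7 × 24220/(6800 + 24220) = 9.14 V.

V ≈ 9.14 V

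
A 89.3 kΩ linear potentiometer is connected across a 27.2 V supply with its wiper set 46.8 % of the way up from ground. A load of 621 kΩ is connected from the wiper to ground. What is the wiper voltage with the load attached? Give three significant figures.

The wiper splits the pot into (1−α)R = 47.51 kΩ above and αR = 41.79 kΩ below.
Lower section ‖ load = 39.16 kΩ.
V_wiper = 27.2 × 39.16/(47.51 + 39.16) = 12.3 V.

V ≈ 12.3 V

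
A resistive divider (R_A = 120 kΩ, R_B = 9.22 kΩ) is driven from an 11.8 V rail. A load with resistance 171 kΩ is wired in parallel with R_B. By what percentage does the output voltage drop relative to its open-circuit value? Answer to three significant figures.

The divider's output (Thévenin) resistance is R_A‖R_B = 8.562 kΩ.
Fractional drop under load = R_th/(R_th + R_L) = 8.562 / (8.562 + 171) = 0.04768.
So the output falls by 4.77 %.

4.77 %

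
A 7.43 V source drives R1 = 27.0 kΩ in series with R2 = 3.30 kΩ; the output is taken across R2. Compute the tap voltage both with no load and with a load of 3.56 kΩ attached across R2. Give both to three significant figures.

Open-circuit: V = 7.43 × 3.30/(27.0 + 3.30) = 0.809 V.
With the load, R2 becomes R2‖R_L = 1.713 kΩ, so V = 7.43 × 1.713/28.71 = 0.443 V.

Unloaded: 0.809 V; loaded: 0.443 V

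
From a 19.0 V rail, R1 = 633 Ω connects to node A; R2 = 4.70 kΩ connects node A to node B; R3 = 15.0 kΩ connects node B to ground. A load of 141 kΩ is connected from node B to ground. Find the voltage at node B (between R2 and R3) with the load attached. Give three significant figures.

At node B, R3 is in parallel with the load: R3‖R_L = 13560 Ω.
Below node A the resistance is R2 + (R3‖R_L) = 18260 Ω, so V_A = 19.0 × 18260/18890 = 18.36 V.
Then V_B = V_A × (R3‖R_L)/(R2 + R3‖R_L) = 18.36 × 13560/18260 = 13.6 V.

V ≈ 13.6 V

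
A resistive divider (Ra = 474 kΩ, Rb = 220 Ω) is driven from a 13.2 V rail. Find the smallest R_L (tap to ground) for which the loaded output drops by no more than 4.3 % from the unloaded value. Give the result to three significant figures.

Output resistance R_th = Ra‖Rb = (474000 × 220)/474200 = 219.9 Ω.
The fractional drop is R_th/(R_th + R_L); requiring this ≤ 0.0430 gives R_L ≥ R_th(1/0.0430 − 1) = 219.9 × 22.26 = 4.89 kΩ.

R_L(min) ≈ 4.89 kΩ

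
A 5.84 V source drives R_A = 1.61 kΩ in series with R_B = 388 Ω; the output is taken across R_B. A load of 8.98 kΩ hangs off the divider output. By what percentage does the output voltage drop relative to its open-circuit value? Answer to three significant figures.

3.36 %

The divider's output (Thévenin) resistance is R_A‖R_B = 312.7 Ω.
Fractional drop under load = R_th/(R_th + R_L) = 312.7 / (312.7 + 8980) = 0.03365.
So the output falls by 3.36 %.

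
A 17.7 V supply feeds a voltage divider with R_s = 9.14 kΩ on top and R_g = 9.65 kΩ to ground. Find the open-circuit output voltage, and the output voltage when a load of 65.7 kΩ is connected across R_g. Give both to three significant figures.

Unloaded: 9.09 V; loaded: 8.48 V

Open-circuit: V = 17.7 × 9.65/(9.14 + 9.65) = 9.09 V.
With the load, R_g becomes R_g‖R_L = 8.414 kΩ, so V = 17.7 × 8.414/17.55 = 8.48 V.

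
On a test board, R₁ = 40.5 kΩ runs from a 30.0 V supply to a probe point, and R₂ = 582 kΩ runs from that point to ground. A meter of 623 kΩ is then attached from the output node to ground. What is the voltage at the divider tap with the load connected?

V_out ≈ 26.4 V

The load sits in parallel with R₂: R₂‖R_L = (582 × 623) / (582 + 623) = 300.9 kΩ.
V_out = 30.0 × 300.9 / (40.5 + 300.9) = 30.0 × 300.9/341.4 = 26.4 V.
(Unloaded it would have been 28.0 V.)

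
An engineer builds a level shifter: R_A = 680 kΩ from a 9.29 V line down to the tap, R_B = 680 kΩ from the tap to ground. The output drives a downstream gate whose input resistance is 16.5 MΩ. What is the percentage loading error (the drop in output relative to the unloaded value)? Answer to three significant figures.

2.02 %

The divider's output (Thévenin) resistance is R_A‖R_B = 340.0 kΩ.
Fractional drop under load = R_th/(R_th + R_L) = 340.0 / (340.0 + 16500) = 0.02019.
So the output falls by 2.02 %.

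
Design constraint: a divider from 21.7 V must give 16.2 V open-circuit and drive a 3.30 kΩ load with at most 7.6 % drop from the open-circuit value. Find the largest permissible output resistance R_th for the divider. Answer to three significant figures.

Loading drop = R_th/(R_th + R_L) ≤ 0.0760, so R_th ≤ R_L · ε/(1−ε) = 3.30 kΩ × 0.0760/0.9240 = 271 Ω.
(Any R1, R2 with R2/(R1+R2) = 0.747 and R1‖R2 ≤ 271 Ω will meet the spec.)

R_th ≤ 271 Ω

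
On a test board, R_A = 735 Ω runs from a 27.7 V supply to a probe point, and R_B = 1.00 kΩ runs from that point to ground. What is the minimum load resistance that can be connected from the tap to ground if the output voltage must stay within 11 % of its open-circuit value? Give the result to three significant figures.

Output resistance R_th = R_A‖R_B = (735 × 1000)/1735 = 423.6 Ω.
The fractional drop is R_th/(R_th + R_L); requiring this ≤ 0.110 gives R_L ≥ R_th(1/0.110 − 1) = 423.6 × 8.091 = 3.43 kΩ.

R_L(min) ≈ 3.43 kΩ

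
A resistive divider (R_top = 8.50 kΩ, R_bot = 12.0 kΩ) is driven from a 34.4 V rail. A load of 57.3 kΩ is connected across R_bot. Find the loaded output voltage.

V_out ≈ 18.5 V

The load sits in parallel with R_bot: R_bot‖R_L = (12.0 × 57.3) / (12.0 + 57.3) = 9.922 kΩ.
V_out = 34.4 × 9.922 / (8.50 + 9.922) = 34.4 × 9.922/18.42 = 18.5 V.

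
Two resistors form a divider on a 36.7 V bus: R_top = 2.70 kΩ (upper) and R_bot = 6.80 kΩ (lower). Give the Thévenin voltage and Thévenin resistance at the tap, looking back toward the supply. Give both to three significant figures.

V_th = 26.3 V, R_th = 1.93 kΩ

V_th is the open-circuit tap voltage: 36.7 × 6.80/(2.70 + 6.80) = 26.3 V.
With the supply zeroed, R_top and R_bot appear in parallel from the tap: R_th = R_top‖R_bot = (2.70 × 6.80)/9.500 = 1.93 kΩ.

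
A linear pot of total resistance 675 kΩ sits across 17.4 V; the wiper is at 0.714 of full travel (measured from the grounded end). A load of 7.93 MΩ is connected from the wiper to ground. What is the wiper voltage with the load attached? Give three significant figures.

V ≈ 12.2 V

The wiper splits the pot into (1−α)R = 193.1 kΩ above and αR = 481.9 kΩ below.
Lower section ‖ load = 454.3 kΩ.
V_wiper = 17.4 × 454.3/(193.1 + 454.3) = 12.2 V.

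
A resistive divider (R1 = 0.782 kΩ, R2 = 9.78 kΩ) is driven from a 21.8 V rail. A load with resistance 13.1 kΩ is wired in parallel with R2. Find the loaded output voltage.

V_out ≈ 19.1 V

The load sits in parallel with R2: R2‖R_L = (9780 × 13100) / (9780 + 13100) = 5600 Ω.
V_out = 21.8 × 5600 / (782 + 5600) = 21.8 × 5600/6382 = 19.1 V.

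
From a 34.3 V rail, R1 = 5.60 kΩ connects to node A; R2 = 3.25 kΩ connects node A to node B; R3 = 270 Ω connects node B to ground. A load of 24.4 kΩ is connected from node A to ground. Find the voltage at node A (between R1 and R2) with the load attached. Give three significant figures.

V ≈ 12.2 V

Below node A the series string R2+R3 = 3520 Ω sits in parallel with the 24400 Ω load: 3076 Ω.
V_A = 34.3 × 3076/(5600 + 3076) = 12.2 V.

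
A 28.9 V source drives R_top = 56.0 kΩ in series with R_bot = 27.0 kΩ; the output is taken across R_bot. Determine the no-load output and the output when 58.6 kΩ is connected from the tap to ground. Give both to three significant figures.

Unloaded: 9.40 V; loaded: 7.17 V

Open-circuit: V = 28.9 × 27.0/(56.0 + 27.0) = 9.40 V.
With the load, R_bot becomes R_bot‖R_L = 18.48 kΩ, so V = 28.9 × 18.48/74.48 = 7.17 V.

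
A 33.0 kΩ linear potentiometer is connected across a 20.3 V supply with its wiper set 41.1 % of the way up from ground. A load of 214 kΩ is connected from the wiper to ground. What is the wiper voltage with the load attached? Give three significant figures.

V ≈ 8.04 V

The wiper splits the pot into (1−α)R = 19.44 kΩ above and αR = 13.56 kΩ below.
Lower section ‖ load = 12.75 kΩ.
V_wiper = 20.3 × 12.75/(19.44 + 12.75) = 8.04 V.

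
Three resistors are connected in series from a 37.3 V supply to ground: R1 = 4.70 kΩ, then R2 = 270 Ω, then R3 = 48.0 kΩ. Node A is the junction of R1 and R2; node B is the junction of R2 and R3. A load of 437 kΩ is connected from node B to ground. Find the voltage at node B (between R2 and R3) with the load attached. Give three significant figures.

V ≈ 33.5 V

At node B, R3 is in parallel with the load: R3‖R_L = 43250 Ω.
Below node A the resistance is R2 + (R3‖R_L) = 43520 Ω, so V_A = 37.3 × 43520/48220 = 33.66 V.
Then V_B = V_A × (R3‖R_L)/(R2 + R3‖R_L) = 33.66 × 43250/43520 = 33.5 V.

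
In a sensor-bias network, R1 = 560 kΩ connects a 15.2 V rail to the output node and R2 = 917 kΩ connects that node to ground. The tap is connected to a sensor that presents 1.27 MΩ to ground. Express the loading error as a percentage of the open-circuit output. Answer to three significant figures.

The divider's output (Thévenin) resistance is R1‖R2 = 347.7 kΩ.
Fractional drop under load = R_th/(R_th + R_L) = 347.7 / (347.7 + 1270) = 0.2149.
So the output falls by 21.5 %.

21.5 %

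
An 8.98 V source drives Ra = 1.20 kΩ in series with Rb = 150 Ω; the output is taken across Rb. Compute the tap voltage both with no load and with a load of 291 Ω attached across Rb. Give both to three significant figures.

Open-circuit: V = 8.98 × 150/(1200 + 150) = 0.998 V.
With the load, Rb becomes Rb‖R_L = 98.98 Ω, so V = 8.98 × 98.98/1299 = 0.684 V.

Unloaded: 0.998 V; loaded: 0.684 V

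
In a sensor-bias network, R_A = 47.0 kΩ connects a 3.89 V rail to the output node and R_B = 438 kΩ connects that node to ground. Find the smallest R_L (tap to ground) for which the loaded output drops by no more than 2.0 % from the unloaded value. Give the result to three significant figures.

R_L(min) ≈ 2.08 MΩ

Output resistance R_th = R_A‖R_B = (47.0 × 438)/485.0 = 42.45 kΩ.
The fractional drop is R_th/(R_th + R_L); requiring this ≤ 0.0200 gives R_L ≥ R_th(1/0.0200 − 1) = 42.45 × 49.00 = 2.08 MΩ.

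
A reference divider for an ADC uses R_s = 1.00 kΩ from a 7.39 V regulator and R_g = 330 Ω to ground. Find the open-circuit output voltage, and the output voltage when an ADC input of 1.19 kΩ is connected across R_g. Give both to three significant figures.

Unloaded: 1.83 V; loaded: 1.52 V

Open-circuit: V = 7.39 × 330/(1000 + 330) = 1.83 V.
With the load, R_g becomes R_g‖R_L = 258.4 Ω, so V = 7.39 × 258.4/1258 = 1.52 V.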